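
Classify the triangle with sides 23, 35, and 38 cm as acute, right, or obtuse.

Compare the square of the longest side to the sum of squares of the other two: 23² + 35² = 1754 > 1444 = 38².

acute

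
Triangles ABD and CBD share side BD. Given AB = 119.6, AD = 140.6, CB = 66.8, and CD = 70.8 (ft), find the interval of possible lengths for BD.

21.0 < BD < 137.6

From triangle ABD: |119.6 − 140.6| < BD < 119.6 + 140.6, i.e. 21.0 < BD < 260.2.
From triangle CBD: 4.0 < BD < 137.6.
Both must hold, so BD lies in the intersection.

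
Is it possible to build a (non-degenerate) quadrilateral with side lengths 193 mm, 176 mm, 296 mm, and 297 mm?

Yes

A quadrilateral exists iff every side is shorter than the sum of the others — equivalently, the longest side is less than the sum of the rest.
Longest side 297 < 665 (sum of the remaining 3), so yes.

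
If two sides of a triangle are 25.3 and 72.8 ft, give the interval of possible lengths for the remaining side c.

By the triangle inequality, c must be less than 25.3 + 72.8 = 98.1 and greater than |25.3 − 72.8| = 47.5.

47.5 < c < 98.1 (ft)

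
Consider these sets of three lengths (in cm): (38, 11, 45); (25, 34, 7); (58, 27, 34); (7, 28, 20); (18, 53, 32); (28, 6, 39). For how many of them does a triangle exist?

2

(11,38,45): 11+38 > 45 → valid
(7,25,34): 7+25 ≤ 34 → not valid
(27,34,58): 27+34 > 58 → valid
(7,20,28): 7+20 ≤ 28 → not valid
(18,32,53): 18+32 ≤ 53 → not valid
(6,28,39): 6+28 ≤ 39 → not valid
2 of the 6 triples form a triangle.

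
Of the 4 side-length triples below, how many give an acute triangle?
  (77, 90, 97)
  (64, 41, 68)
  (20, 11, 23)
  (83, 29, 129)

(77,90,97): 77²+90² = 14029 > 9409 = 97² → acute
(64,41,68): 41²+64² = 5777 > 4624 = 68² → acute
(20,11,23): 11²+20² = 521 < 529 = 23² → obtuse
(83,29,129): 29+83 ≤ 129, not a triangle
2 of the 4 are acute.

2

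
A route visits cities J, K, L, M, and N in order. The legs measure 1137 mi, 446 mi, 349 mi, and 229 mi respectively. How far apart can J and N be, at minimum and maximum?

The maximum is all hops collinear in one direction: 1137 + 446 + 349 + 229 = 2161.
The longest hop is 1137; the others sum to 1024. Folding the others back against it leaves at least 1137 − 1024 = 113.

113 ≤ JN ≤ 2161 mi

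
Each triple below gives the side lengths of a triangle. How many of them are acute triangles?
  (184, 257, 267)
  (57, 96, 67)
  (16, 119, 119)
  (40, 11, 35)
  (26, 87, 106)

(184,257,267): 184²+257² = 99905 > 71289 = 267² → acute
(57,96,67): 57²+67² = 7738 < 9216 = 96² → obtuse
(16,119,119): 16²+119² = 14417 > 14161 = 119² → acute
(40,11,35): 11²+35² = 1346 < 1600 = 40² → obtuse
(26,87,106): 26²+87² = 8245 < 11236 = 106² → obtuse
2 of the 5 are acute.

2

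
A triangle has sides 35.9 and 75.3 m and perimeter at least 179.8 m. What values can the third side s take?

68.6 ≤ s < 111.2 m

Triangle inequality alone gives 39.4 < s < 111.2.
The perimeter condition gives s ≥ 179.8 − 35.9 − 75.3 = 68.6.
Intersecting the two: 68.6 ≤ s < 111.2.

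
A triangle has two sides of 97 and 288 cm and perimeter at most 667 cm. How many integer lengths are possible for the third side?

Triangle inequality: 191 < x < 385. Perimeter ≤ 667 gives x ≤ 667 − 97 − 288 = 282.
So 191 < x ≤ 282; integers 192 through 282: 91 values.

91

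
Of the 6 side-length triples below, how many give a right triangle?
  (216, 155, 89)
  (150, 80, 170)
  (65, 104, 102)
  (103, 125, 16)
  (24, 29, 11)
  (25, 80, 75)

1

(216,155,89): 89²+155² = 31946 < 46656 = 216² → obtuse
(150,80,170): 80²+150² = 28900 = 170² → right
(65,104,102): 65²+102² = 14629 > 10816 = 104² → acute
(103,125,16): 16+103 ≤ 125, not a triangle
(24,29,11): 11²+24² = 697 < 841 = 29² → obtuse
(25,80,75): 25²+75² = 6250 < 6400 = 80² → obtuse
1 of the 6 is right.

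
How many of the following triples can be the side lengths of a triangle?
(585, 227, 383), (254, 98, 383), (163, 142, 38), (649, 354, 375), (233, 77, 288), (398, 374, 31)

(227,383,585): 227+383 > 585 → valid
(98,254,383): 98+254 ≤ 383 → not valid
(38,142,163): 38+142 > 163 → valid
(354,375,649): 354+375 > 649 → valid
(77,233,288): 77+233 > 288 → valid
(31,374,398): 31+374 > 398 → valid
5 of the 6 triples form a triangle.

5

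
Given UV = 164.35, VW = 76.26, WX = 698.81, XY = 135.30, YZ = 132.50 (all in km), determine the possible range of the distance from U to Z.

The maximum is all hops collinear in one direction: 164.35 + 76.26 + 698.81 + 135.30 + 132.50 = 1207.22.
The longest hop is 698.81; the others sum to 508.41. Folding the others back against it leaves at least 698.81 − 508.41 = 190.40.

190.40 ≤ UZ ≤ 1207.22 km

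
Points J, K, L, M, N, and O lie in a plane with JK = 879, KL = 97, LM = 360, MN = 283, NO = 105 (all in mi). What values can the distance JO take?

The maximum is all hops collinear in one direction: 879 + 97 + 360 + 283 + 105 = 1724.
The longest hop is 879; the others sum to 845. Folding the others back against it leaves at least 879 − 845 = 34.

34 ≤ JO ≤ 1724 mi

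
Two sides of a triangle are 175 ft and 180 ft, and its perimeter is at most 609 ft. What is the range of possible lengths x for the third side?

Triangle inequality alone gives 5 < x < 355.
The perimeter condition gives x ≤ 609 − 175 − 180 = 254.
Intersecting the two: 5 < x ≤ 254.

5 < x ≤ 254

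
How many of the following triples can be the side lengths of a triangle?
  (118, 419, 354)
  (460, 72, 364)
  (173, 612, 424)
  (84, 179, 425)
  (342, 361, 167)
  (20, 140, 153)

3

(118,354,419): 118+354 > 419 → valid
(72,364,460): 72+364 ≤ 460 → not valid
(173,424,612): 173+424 ≤ 612 → not valid
(84,179,425): 84+179 ≤ 425 → not valid
(167,342,361): 167+342 > 361 → valid
(20,140,153): 20+140 > 153 → valid
3 of the 6 triples form a triangle.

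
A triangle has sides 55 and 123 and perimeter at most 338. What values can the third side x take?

Triangle inequality alone gives 68 < x < 178.
The perimeter condition gives x ≤ 338 − 55 − 123 = 160.
Intersecting the two: 68 < x ≤ 160.

68 < x ≤ 160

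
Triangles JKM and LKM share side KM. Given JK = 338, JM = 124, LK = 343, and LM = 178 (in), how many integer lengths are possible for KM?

247

From triangle JKM: 214 < KM < 462.
From triangle LKM: 165 < KM < 521.
Intersection: 214 < KM < 462, so integers 215 through 461: 247 values.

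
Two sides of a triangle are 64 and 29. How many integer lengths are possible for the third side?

57

The third side lies in the open interval (35, 93).
Integers from 36 to 92 inclusive: 92 − 36 + 1 = 57.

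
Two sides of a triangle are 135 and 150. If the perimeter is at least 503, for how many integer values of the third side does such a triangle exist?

Triangle inequality: 15 < x < 285. Perimeter ≥ 503 gives x ≥ 503 − 135 − 150 = 218.
So 218 ≤ x < 285; integers 218 through 284: 67 values.

67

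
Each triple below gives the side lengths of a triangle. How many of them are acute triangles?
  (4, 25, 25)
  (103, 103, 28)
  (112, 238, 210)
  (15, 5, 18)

2

(4,25,25): 4²+25² = 641 > 625 = 25² → acute
(103,103,28): 28²+103² = 11393 > 10609 = 103² → acute
(112,238,210): 112²+210² = 56644 = 238² → right
(15,5,18): 5²+15² = 250 < 324 = 18² → obtuse
2 of the 4 are acute.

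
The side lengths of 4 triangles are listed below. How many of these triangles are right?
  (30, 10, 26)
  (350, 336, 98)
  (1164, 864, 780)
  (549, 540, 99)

3

(30,10,26): 10²+26² = 776 < 900 = 30² → obtuse
(350,336,98): 98²+336² = 122500 = 350² → right
(1164,864,780): 780²+864² = 1354896 = 1164² → right
(549,540,99): 99²+540² = 301401 = 549² → right
3 of the 4 are right.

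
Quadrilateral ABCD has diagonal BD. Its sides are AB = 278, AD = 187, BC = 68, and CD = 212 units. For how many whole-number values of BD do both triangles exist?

From triangle ABD: 91 < BD < 465.
From triangle CBD: 144 < BD < 280.
Intersection: 144 < BD < 280, so integers 145 through 279: 135 values.

135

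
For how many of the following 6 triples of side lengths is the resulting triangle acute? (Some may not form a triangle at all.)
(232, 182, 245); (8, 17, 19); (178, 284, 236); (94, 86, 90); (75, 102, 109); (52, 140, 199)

(232,182,245): 182²+232² = 86948 > 60025 = 245² → acute
(8,17,19): 8²+17² = 353 < 361 = 19² → obtuse
(178,284,236): 178²+236² = 87380 > 80656 = 284² → acute
(94,86,90): 86²+90² = 15496 > 8836 = 94² → acute
(75,102,109): 75²+102² = 16029 > 11881 = 109² → acute
(52,140,199): 52+140 ≤ 199, not a triangle
4 of the 6 are acute.

4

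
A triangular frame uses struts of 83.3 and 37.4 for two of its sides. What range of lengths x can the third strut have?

By the triangle inequality, x must be less than 83.3 + 37.4 = 120.7 and greater than |83.3 − 37.4| = 45.9.

45.9 < x < 120.7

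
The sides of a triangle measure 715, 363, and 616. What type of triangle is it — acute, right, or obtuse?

right

Compare the square of the longest side to the sum of squares of the other two: 363² + 616² = 511225 = 715².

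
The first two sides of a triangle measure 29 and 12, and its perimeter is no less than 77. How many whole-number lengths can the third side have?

5

Triangle inequality: 17 < x < 41. Perimeter ≥ 77 gives x ≥ 77 − 29 − 12 = 36.
So 36 ≤ x < 41; integers 36 through 40: 5 values.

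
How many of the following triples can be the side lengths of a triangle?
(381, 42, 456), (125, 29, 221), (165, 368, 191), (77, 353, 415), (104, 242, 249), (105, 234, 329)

3

(42,381,456): 42+381 ≤ 456 → not valid
(29,125,221): 29+125 ≤ 221 → not valid
(165,191,368): 165+191 ≤ 368 → not valid
(77,353,415): 77+353 > 415 → valid
(104,242,249): 104+242 > 249 → valid
(105,234,329): 105+234 > 329 → valid
3 of the 6 triples form a triangle.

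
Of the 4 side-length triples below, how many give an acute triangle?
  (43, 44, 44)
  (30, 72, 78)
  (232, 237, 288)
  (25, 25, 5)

3

(43,44,44): 43²+44² = 3785 > 1936 = 44² → acute
(30,72,78): 30²+72² = 6084 = 78² → right
(232,237,288): 232²+237² = 109993 > 82944 = 288² → acute
(25,25,5): 5²+25² = 650 > 625 = 25² → acute
3 of the 4 are acute.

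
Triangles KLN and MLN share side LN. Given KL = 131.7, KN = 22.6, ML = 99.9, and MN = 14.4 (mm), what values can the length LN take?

From triangle KLN: |131.7 − 22.6| < LN < 131.7 + 22.6, i.e. 109.1 < LN < 154.3.
From triangle MLN: 85.5 < LN < 114.3.
Both must hold, so LN lies in the intersection.

109.1 < LN < 114.3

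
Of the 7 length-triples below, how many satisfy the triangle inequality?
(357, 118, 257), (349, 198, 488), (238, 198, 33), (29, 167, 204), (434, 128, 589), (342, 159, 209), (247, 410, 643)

4

(118,257,357): 118+257 > 357 → valid
(198,349,488): 198+349 > 488 → valid
(33,198,238): 33+198 ≤ 238 → not valid
(29,167,204): 29+167 ≤ 204 → not valid
(128,434,589): 128+434 ≤ 589 → not valid
(159,209,342): 159+209 > 342 → valid
(247,410,643): 247+410 > 643 → valid
4 of the 7 triples form a triangle.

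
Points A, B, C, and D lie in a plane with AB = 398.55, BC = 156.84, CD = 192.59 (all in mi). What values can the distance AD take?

49.12 ≤ AD ≤ 747.98 mi

The maximum is all hops collinear in one direction: 398.55 + 156.84 + 192.59 = 747.98.
The longest hop is 398.55; the others sum to 349.43. Folding the others back against it leaves at least 398.55 − 349.43 = 49.12.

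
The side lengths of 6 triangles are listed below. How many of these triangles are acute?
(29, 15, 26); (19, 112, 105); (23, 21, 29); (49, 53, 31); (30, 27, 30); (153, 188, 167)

(29,15,26): 15²+26² = 901 > 841 = 29² → acute
(19,112,105): 19²+105² = 11386 < 12544 = 112² → obtuse
(23,21,29): 21²+23² = 970 > 841 = 29² → acute
(49,53,31): 31²+49² = 3362 > 2809 = 53² → acute
(30,27,30): 27²+30² = 1629 > 900 = 30² → acute
(153,188,167): 153²+167² = 51298 > 35344 = 188² → acute
5 of the 6 are acute.

5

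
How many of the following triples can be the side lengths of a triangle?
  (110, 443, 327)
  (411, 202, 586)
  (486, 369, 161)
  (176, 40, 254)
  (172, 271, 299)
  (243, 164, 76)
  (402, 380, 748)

4

(110,327,443): 110+327 ≤ 443 → not valid
(202,411,586): 202+411 > 586 → valid
(161,369,486): 161+369 > 486 → valid
(40,176,254): 40+176 ≤ 254 → not valid
(172,271,299): 172+271 > 299 → valid
(76,164,243): 76+164 ≤ 243 → not valid
(380,402,748): 380+402 > 748 → valid
4 of the 7 triples form a triangle.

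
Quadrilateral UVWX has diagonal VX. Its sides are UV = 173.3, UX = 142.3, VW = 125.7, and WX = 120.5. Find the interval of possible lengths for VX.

From triangle UVX: |173.3 − 142.3| < VX < 173.3 + 142.3, i.e. 31.0 < VX < 315.6.
From triangle WVX: 5.2 < VX < 246.2.
Both must hold, so VX lies in the intersection.

31.0 < VX < 246.2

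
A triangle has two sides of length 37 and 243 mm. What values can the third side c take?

206 < c < 280

By the triangle inequality, c must be less than 37 + 243 = 280 and greater than |37 − 243| = 206.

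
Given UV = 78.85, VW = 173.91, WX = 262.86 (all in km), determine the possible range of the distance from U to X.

The maximum is all hops collinear in one direction: 78.85 + 173.91 + 262.86 = 515.62.
The longest hop is 262.86; the others sum to 252.76. Folding the others back against it leaves at least 262.86 − 252.76 = 10.10.

10.10 ≤ UX ≤ 515.62 km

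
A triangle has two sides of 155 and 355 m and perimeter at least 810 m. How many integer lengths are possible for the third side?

Triangle inequality: 200 < x < 510. Perimeter ≥ 810 gives x ≥ 810 − 155 − 355 = 300.
So 300 ≤ x < 510; integers 300 through 509: 210 values.

210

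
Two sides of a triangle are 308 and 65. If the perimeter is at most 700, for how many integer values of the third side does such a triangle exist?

84

Triangle inequality: 243 < x < 373. Perimeter ≤ 700 gives x ≤ 700 − 308 − 65 = 327.
So 243 < x ≤ 327; integers 244 through 327: 84 values.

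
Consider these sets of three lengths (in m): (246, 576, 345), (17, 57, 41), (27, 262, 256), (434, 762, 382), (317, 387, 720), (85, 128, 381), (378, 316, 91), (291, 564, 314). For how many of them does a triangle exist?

6

(246,345,576): 246+345 > 576 → valid
(17,41,57): 17+41 > 57 → valid
(27,256,262): 27+256 > 262 → valid
(382,434,762): 382+434 > 762 → valid
(317,387,720): 317+387 ≤ 720 → not valid
(85,128,381): 85+128 ≤ 381 → not valid
(91,316,378): 91+316 > 378 → valid
(291,314,564): 291+314 > 564 → valid
6 of the 8 triples form a triangle.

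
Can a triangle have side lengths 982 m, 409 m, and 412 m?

No

The longest side is 982, but the other two sum to only 821.
821 < 982, so the triangle inequality fails.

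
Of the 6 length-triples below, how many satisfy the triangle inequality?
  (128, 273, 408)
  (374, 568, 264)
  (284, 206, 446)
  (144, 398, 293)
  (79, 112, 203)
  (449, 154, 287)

3

(128,273,408): 128+273 ≤ 408 → not valid
(264,374,568): 264+374 > 568 → valid
(206,284,446): 206+284 > 446 → valid
(144,293,398): 144+293 > 398 → valid
(79,112,203): 79+112 ≤ 203 → not valid
(154,287,449): 154+287 ≤ 449 → not valid
3 of the 6 triples form a triangle.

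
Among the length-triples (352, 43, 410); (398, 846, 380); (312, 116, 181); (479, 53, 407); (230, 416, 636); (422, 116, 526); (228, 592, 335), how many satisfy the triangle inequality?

(43,352,410): 43+352 ≤ 410 → not valid
(380,398,846): 380+398 ≤ 846 → not valid
(116,181,312): 116+181 ≤ 312 → not valid
(53,407,479): 53+407 ≤ 479 → not valid
(230,416,636): 230+416 > 636 → valid
(116,422,526): 116+422 > 526 → valid
(228,335,592): 228+335 ≤ 592 → not valid
2 of the 7 triples form a triangle.

2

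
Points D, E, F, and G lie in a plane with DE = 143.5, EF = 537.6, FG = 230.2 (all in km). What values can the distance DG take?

The maximum is all hops collinear in one direction: 143.5 + 537.6 + 230.2 = 911.3.
The longest hop is 537.6; the others sum to 373.7. Folding the others back against it leaves at least 537.6 − 373.7 = 163.9.

163.9 ≤ DG ≤ 911.3 km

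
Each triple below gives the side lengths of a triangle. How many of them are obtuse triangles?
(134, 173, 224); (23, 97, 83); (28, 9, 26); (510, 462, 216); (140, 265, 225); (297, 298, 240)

3

(134,173,224): 134²+173² = 47885 < 50176 = 224² → obtuse
(23,97,83): 23²+83² = 7418 < 9409 = 97² → obtuse
(28,9,26): 9²+26² = 757 < 784 = 28² → obtuse
(510,462,216): 216²+462² = 260100 = 510² → right
(140,265,225): 140²+225² = 70225 = 265² → right
(297,298,240): 240²+297² = 145809 > 88804 = 298² → acute
3 of the 6 are obtuse.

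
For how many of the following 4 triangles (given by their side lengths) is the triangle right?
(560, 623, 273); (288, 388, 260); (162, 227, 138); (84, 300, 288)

(560,623,273): 273²+560² = 388129 = 623² → right
(288,388,260): 260²+288² = 150544 = 388² → right
(162,227,138): 138²+162² = 45288 < 51529 = 227² → obtuse
(84,300,288): 84²+288² = 90000 = 300² → right
3 of the 4 are right.

3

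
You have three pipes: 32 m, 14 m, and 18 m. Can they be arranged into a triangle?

The two shorter sides sum to 32, exactly equal to the longest side 32.
That gives only a degenerate (flat) triangle — the inequality must be strict.

No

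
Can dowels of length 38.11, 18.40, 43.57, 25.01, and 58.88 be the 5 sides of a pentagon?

A pentagon exists iff every side is shorter than the sum of the others — equivalently, the longest side is less than the sum of the rest.
Longest side 58.88 < 125.09 (sum of the remaining 4), so yes.

Yes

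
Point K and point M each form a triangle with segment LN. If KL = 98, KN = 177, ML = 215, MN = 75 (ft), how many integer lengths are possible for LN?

134

From triangle KLN: 79 < LN < 275.
From triangle MLN: 140 < LN < 290.
Intersection: 140 < LN < 275, so integers 141 through 274: 134 values.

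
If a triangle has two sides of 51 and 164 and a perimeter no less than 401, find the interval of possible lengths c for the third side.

186 ≤ c < 215

Triangle inequality alone gives 113 < c < 215.
The perimeter condition gives c ≥ 401 − 51 − 164 = 186.
Intersecting the two: 186 ≤ c < 215.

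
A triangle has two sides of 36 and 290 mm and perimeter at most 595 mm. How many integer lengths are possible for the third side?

15

Triangle inequality: 254 < x < 326. Perimeter ≤ 595 gives x ≤ 595 − 36 − 290 = 269.
So 254 < x ≤ 269; integers 255 through 269: 15 values.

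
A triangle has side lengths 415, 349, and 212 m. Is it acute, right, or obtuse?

obtuse

Compare the square of the longest side to the sum of squares of the other two: 212² + 349² = 166745 < 172225 = 415².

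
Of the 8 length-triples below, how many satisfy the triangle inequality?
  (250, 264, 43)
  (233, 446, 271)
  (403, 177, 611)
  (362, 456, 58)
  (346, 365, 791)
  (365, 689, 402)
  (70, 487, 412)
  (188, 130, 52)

3

(43,250,264): 43+250 > 264 → valid
(233,271,446): 233+271 > 446 → valid
(177,403,611): 177+403 ≤ 611 → not valid
(58,362,456): 58+362 ≤ 456 → not valid
(346,365,791): 346+365 ≤ 791 → not valid
(365,402,689): 365+402 > 689 → valid
(70,412,487): 70+412 ≤ 487 → not valid
(52,130,188): 52+130 ≤ 188 → not valid
3 of the 8 triples form a triangle.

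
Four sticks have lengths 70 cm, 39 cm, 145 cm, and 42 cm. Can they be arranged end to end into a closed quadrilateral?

A quadrilateral exists iff every side is shorter than the sum of the others — equivalently, the longest side is less than the sum of the rest.
Longest side 145 < 151 (sum of the remaining 3), so yes.

Yes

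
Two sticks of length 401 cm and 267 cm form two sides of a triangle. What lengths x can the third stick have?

134 < x < 668 (cm)

By the triangle inequality, x must be less than 401 + 267 = 668 and greater than |401 − 267| = 134.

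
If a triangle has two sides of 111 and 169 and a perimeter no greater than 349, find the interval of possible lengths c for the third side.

Triangle inequality alone gives 58 < c < 280.
The perimeter condition gives c ≤ 349 − 111 − 169 = 69.
Intersecting the two: 58 < c ≤ 69.

58 < c ≤ 69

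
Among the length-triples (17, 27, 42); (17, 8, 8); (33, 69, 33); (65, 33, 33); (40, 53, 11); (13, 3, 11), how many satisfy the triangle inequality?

3

(17,27,42): 17+27 > 42 → valid
(8,8,17): 8+8 ≤ 17 → not valid
(33,33,69): 33+33 ≤ 69 → not valid
(33,33,65): 33+33 > 65 → valid
(11,40,53): 11+40 ≤ 53 → not valid
(3,11,13): 3+11 > 13 → valid
3 of the 6 triples form a triangle.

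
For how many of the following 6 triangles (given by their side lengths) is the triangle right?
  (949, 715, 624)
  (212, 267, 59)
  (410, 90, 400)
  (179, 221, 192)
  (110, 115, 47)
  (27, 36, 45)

3

(949,715,624): 624²+715² = 900601 = 949² → right
(212,267,59): 59²+212² = 48425 < 71289 = 267² → obtuse
(410,90,400): 90²+400² = 168100 = 410² → right
(179,221,192): 179²+192² = 68905 > 48841 = 221² → acute
(110,115,47): 47²+110² = 14309 > 13225 = 115² → acute
(27,36,45): 27²+36² = 2025 = 45² → right
3 of the 6 are right.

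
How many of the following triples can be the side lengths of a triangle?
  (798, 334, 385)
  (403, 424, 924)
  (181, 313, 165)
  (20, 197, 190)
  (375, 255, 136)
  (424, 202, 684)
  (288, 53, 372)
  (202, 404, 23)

3

(334,385,798): 334+385 ≤ 798 → not valid
(403,424,924): 403+424 ≤ 924 → not valid
(165,181,313): 165+181 > 313 → valid
(20,190,197): 20+190 > 197 → valid
(136,255,375): 136+255 > 375 → valid
(202,424,684): 202+424 ≤ 684 → not valid
(53,288,372): 53+288 ≤ 372 → not valid
(23,202,404): 23+202 ≤ 404 → not valid
3 of the 8 triples form a triangle.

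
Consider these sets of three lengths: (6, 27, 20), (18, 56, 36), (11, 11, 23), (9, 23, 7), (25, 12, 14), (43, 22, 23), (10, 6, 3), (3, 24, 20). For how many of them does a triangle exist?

(6,20,27): 6+20 ≤ 27 → not valid
(18,36,56): 18+36 ≤ 56 → not valid
(11,11,23): 11+11 ≤ 23 → not valid
(7,9,23): 7+9 ≤ 23 → not valid
(12,14,25): 12+14 > 25 → valid
(22,23,43): 22+23 > 43 → valid
(3,6,10): 3+6 ≤ 10 → not valid
(3,20,24): 3+20 ≤ 24 → not valid
2 of the 8 triples form a triangle.

2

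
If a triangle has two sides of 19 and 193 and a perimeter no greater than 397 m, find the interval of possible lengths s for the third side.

Triangle inequality alone gives 174 < s < 212.
The perimeter condition gives s ≤ 397 − 19 − 193 = 185.
Intersecting the two: 174 < s ≤ 185.

174 < s ≤ 185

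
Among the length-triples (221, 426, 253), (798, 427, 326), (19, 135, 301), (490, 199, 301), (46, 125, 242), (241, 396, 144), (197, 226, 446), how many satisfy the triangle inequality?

(221,253,426): 221+253 > 426 → valid
(326,427,798): 326+427 ≤ 798 → not valid
(19,135,301): 19+135 ≤ 301 → not valid
(199,301,490): 199+301 > 490 → valid
(46,125,242): 46+125 ≤ 242 → not valid
(144,241,396): 144+241 ≤ 396 → not valid
(197,226,446): 197+226 ≤ 446 → not valid
2 of the 7 triples form a triangle.

2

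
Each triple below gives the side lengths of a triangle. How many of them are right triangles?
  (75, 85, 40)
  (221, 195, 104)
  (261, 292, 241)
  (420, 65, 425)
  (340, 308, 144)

4

(75,85,40): 40²+75² = 7225 = 85² → right
(221,195,104): 104²+195² = 48841 = 221² → right
(261,292,241): 241²+261² = 126202 > 85264 = 292² → acute
(420,65,425): 65²+420² = 180625 = 425² → right
(340,308,144): 144²+308² = 115600 = 340² → right
4 of the 5 are right.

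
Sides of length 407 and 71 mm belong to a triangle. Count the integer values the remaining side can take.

141

The third side lies in the open interval (336, 478).
Integers from 337 to 477 inclusive: 477 − 337 + 1 = 141.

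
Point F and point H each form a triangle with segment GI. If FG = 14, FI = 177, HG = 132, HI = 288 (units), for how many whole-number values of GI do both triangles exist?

From triangle FGI: 163 < GI < 191.
From triangle HGI: 156 < GI < 420.
Intersection: 163 < GI < 191, so integers 164 through 190: 27 values.

27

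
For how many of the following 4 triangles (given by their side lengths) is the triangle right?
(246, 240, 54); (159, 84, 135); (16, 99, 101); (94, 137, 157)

2

(246,240,54): 54²+240² = 60516 = 246² → right
(159,84,135): 84²+135² = 25281 = 159² → right
(16,99,101): 16²+99² = 10057 < 10201 = 101² → obtuse
(94,137,157): 94²+137² = 27605 > 24649 = 157² → acute
2 of the 4 are right.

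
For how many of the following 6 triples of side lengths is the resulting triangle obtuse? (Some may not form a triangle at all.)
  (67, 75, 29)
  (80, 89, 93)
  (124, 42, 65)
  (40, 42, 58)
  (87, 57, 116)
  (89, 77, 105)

2

(67,75,29): 29²+67² = 5330 < 5625 = 75² → obtuse
(80,89,93): 80²+89² = 14321 > 8649 = 93² → acute
(124,42,65): 42+65 ≤ 124, not a triangle
(40,42,58): 40²+42² = 3364 = 58² → right
(87,57,116): 57²+87² = 10818 < 13456 = 116² → obtuse
(89,77,105): 77²+89² = 13850 > 11025 = 105² → acute
2 of the 6 are obtuse.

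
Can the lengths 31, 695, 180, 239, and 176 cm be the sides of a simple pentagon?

No

For a pentagon, each side must be shorter than the sum of the others.
Here the longest side is 695, but the remaining 4 sides sum to only 626.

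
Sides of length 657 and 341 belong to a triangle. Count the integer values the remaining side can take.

The third side lies in the open interval (316, 998).
Integers from 317 to 997 inclusive: 997 − 317 + 1 = 681.

681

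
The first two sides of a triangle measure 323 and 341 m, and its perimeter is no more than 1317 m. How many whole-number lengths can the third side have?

635

Triangle inequality: 18 < x < 664. Perimeter ≤ 1317 gives x ≤ 1317 − 323 − 341 = 653.
So 18 < x ≤ 653; integers 19 through 653: 635 values.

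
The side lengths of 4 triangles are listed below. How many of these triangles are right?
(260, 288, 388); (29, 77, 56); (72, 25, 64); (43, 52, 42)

1

(260,288,388): 260²+288² = 150544 = 388² → right
(29,77,56): 29²+56² = 3977 < 5929 = 77² → obtuse
(72,25,64): 25²+64² = 4721 < 5184 = 72² → obtuse
(43,52,42): 42²+43² = 3613 > 2704 = 52² → acute
1 of the 4 is right.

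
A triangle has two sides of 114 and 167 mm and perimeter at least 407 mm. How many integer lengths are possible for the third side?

Triangle inequality: 53 < x < 281. Perimeter ≥ 407 gives x ≥ 407 − 114 − 167 = 126.
So 126 ≤ x < 281; integers 126 through 280: 155 values.

155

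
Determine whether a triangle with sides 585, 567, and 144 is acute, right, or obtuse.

right

Compare the square of the longest side to the sum of squares of the other two: 144² + 567² = 342225 = 585².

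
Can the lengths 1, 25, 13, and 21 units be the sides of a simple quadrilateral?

A quadrilateral exists iff every side is shorter than the sum of the others — equivalently, the longest side is less than the sum of the rest.
Longest side 25 < 35 (sum of the remaining 3), so yes.

Yes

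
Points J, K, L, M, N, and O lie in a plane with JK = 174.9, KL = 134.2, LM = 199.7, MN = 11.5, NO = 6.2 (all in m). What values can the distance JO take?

0 ≤ JO ≤ 526.5 m

The maximum is all hops collinear in one direction: 174.9 + 134.2 + 199.7 + 11.5 + 6.2 = 526.5.
The longest hop is 199.7; the others sum to 326.8. Since 199.7 ≤ 326.8, the path can fold back on itself completely, so the minimum distance is 0.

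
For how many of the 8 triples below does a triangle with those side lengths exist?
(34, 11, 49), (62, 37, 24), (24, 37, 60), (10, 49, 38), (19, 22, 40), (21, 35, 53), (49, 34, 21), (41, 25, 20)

5

(11,34,49): 11+34 ≤ 49 → not valid
(24,37,62): 24+37 ≤ 62 → not valid
(24,37,60): 24+37 > 60 → valid
(10,38,49): 10+38 ≤ 49 → not valid
(19,22,40): 19+22 > 40 → valid
(21,35,53): 21+35 > 53 → valid
(21,34,49): 21+34 > 49 → valid
(20,25,41): 20+25 > 41 → valid
5 of the 8 triples form a triangle.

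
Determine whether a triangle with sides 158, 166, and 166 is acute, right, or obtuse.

acute

Compare the square of the longest side to the sum of squares of the other two: 158² + 166² = 52520 > 27556 = 166².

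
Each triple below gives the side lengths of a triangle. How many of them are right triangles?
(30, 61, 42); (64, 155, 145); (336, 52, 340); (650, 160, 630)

2

(30,61,42): 30²+42² = 2664 < 3721 = 61² → obtuse
(64,155,145): 64²+145² = 25121 > 24025 = 155² → acute
(336,52,340): 52²+336² = 115600 = 340² → right
(650,160,630): 160²+630² = 422500 = 650² → right
2 of the 4 are right.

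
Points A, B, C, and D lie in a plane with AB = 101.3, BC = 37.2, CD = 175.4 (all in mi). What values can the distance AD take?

The maximum is all hops collinear in one direction: 101.3 + 37.2 + 175.4 = 313.9.
The longest hop is 175.4; the others sum to 138.5. Folding the others back against it leaves at least 175.4 − 138.5 = 36.9.

36.9 ≤ AD ≤ 313.9 mi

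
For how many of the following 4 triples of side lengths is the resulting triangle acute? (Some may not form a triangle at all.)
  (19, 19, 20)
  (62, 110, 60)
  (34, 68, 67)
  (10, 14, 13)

(19,19,20): 19²+19² = 722 > 400 = 20² → acute
(62,110,60): 60²+62² = 7444 < 12100 = 110² → obtuse
(34,68,67): 34²+67² = 5645 > 4624 = 68² → acute
(10,14,13): 10²+13² = 269 > 196 = 14² → acute
3 of the 4 are acute.

3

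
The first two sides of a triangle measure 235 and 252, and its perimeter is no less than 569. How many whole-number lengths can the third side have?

Triangle inequality: 17 < x < 487. Perimeter ≥ 569 gives x ≥ 569 − 235 − 252 = 82.
So 82 ≤ x < 487; integers 82 through 486: 405 values.

405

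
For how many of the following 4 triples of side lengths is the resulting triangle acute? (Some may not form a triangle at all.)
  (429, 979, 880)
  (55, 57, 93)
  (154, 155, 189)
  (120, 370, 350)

1

(429,979,880): 429²+880² = 958441 = 979² → right
(55,57,93): 55²+57² = 6274 < 8649 = 93² → obtuse
(154,155,189): 154²+155² = 47741 > 35721 = 189² → acute
(120,370,350): 120²+350² = 136900 = 370² → right
1 of the 4 is acute.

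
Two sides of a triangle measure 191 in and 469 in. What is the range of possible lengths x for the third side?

278 < x < 660

By the triangle inequality, x must be less than 191 + 469 = 660 and greater than |191 − 469| = 278.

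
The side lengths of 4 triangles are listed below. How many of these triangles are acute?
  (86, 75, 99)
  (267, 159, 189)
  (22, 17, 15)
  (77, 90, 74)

3

(86,75,99): 75²+86² = 13021 > 9801 = 99² → acute
(267,159,189): 159²+189² = 61002 < 71289 = 267² → obtuse
(22,17,15): 15²+17² = 514 > 484 = 22² → acute
(77,90,74): 74²+77² = 11405 > 8100 = 90² → acute
3 of the 4 are acute.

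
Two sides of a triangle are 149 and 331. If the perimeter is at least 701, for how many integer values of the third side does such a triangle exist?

259

Triangle inequality: 182 < x < 480. Perimeter ≥ 701 gives x ≥ 701 − 149 − 331 = 221.
So 221 ≤ x < 480; integers 221 through 479: 259 values.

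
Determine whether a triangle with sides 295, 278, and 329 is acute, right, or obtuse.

acute

Compare the square of the longest side to the sum of squares of the other two: 278² + 295² = 164309 > 108241 = 329².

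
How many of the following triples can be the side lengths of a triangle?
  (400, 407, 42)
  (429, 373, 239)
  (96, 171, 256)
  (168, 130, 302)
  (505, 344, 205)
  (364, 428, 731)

(42,400,407): 42+400 > 407 → valid
(239,373,429): 239+373 > 429 → valid
(96,171,256): 96+171 > 256 → valid
(130,168,302): 130+168 ≤ 302 → not valid
(205,344,505): 205+344 > 505 → valid
(364,428,731): 364+428 > 731 → valid
5 of the 6 triples form a triangle.

5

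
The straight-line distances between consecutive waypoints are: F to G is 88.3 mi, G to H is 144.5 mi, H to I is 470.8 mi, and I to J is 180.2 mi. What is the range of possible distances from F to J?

57.8 ≤ FJ ≤ 883.8 mi

The maximum is all hops collinear in one direction: 88.3 + 144.5 + 470.8 + 180.2 = 883.8.
The longest hop is 470.8; the others sum to 413.0. Folding the others back against it leaves at least 470.8 − 413.0 = 57.8.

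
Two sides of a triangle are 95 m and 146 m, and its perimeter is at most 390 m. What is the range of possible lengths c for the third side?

51 < c ≤ 149 m

Triangle inequality alone gives 51 < c < 241.
The perimeter condition gives c ≤ 390 − 95 − 146 = 149.
Intersecting the two: 51 < c ≤ 149.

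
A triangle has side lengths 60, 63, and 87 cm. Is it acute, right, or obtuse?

right

Compare the square of the longest side to the sum of squares of the other two: 60² + 63² = 7569 = 87².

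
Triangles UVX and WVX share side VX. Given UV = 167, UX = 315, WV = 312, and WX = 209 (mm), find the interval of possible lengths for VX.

148 < VX < 482

From triangle UVX: |167 − 315| < VX < 167 + 315, i.e. 148 < VX < 482.
From triangle WVX: 103 < VX < 521.
Both must hold, so VX lies in the intersection.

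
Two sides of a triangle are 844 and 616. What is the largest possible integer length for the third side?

1459

The third side must be strictly less than 844 + 616 = 1460.
The largest integer below 1460 is 1459.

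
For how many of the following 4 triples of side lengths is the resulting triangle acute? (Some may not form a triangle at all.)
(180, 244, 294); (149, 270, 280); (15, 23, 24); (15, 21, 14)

3

(180,244,294): 180²+244² = 91936 > 86436 = 294² → acute
(149,270,280): 149²+270² = 95101 > 78400 = 280² → acute
(15,23,24): 15²+23² = 754 > 576 = 24² → acute
(15,21,14): 14²+15² = 421 < 441 = 21² → obtuse
3 of the 4 are acute.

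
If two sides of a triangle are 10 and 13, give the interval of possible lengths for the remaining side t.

3 < t < 23

By the triangle inequality, t must be less than 10 + 13 = 23 and greater than |10 − 13| = 3.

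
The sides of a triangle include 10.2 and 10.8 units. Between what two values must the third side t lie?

0.6 < t < 21.0

By the triangle inequality, t must be less than 10.2 + 10.8 = 21.0 and greater than |10.2 − 10.8| = 0.6.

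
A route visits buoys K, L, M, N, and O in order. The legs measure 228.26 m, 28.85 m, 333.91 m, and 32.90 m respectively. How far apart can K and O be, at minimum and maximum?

The maximum is all hops collinear in one direction: 228.26 + 28.85 + 333.91 + 32.90 = 623.92.
The longest hop is 333.91; the others sum to 290.01. Folding the others back against it leaves at least 333.91 − 290.01 = 43.90.

43.90 ≤ KO ≤ 623.92 m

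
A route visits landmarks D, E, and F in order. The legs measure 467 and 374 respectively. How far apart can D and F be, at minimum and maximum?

By the triangle inequality, |467 − 374| ≤ DF ≤ 467 + 374.

93 ≤ DF ≤ 841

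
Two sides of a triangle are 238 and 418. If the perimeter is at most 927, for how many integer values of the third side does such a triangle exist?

Triangle inequality: 180 < x < 656. Perimeter ≤ 927 gives x ≤ 927 − 238 − 418 = 271.
So 180 < x ≤ 271; integers 181 through 271: 91 values.

91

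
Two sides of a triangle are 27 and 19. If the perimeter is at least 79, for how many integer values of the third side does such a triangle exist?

Triangle inequality: 8 < x < 46. Perimeter ≥ 79 gives x ≥ 79 − 27 − 19 = 33.
So 33 ≤ x < 46; integers 33 through 45: 13 values.

13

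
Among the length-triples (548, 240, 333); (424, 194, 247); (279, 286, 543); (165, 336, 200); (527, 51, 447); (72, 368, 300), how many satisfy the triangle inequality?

5

(240,333,548): 240+333 > 548 → valid
(194,247,424): 194+247 > 424 → valid
(279,286,543): 279+286 > 543 → valid
(165,200,336): 165+200 > 336 → valid
(51,447,527): 51+447 ≤ 527 → not valid
(72,300,368): 72+300 > 368 → valid
5 of the 6 triples form a triangle.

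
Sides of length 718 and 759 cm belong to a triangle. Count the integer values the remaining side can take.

1435

The third side lies in the open interval (41, 1477).
Integers from 42 to 1476 inclusive: 1476 − 42 + 1 = 1435.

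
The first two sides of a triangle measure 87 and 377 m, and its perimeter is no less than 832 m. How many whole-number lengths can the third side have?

96

Triangle inequality: 290 < x < 464. Perimeter ≥ 832 gives x ≥ 832 − 87 − 377 = 368.
So 368 ≤ x < 464; integers 368 through 463: 96 values.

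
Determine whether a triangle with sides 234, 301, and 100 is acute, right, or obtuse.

Compare the square of the longest side to the sum of squares of the other two: 100² + 234² = 64756 < 90601 = 301².

obtuse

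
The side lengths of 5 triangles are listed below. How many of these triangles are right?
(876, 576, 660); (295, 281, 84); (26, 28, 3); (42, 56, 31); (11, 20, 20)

1

(876,576,660): 576²+660² = 767376 = 876² → right
(295,281,84): 84²+281² = 86017 < 87025 = 295² → obtuse
(26,28,3): 3²+26² = 685 < 784 = 28² → obtuse
(42,56,31): 31²+42² = 2725 < 3136 = 56² → obtuse
(11,20,20): 11²+20² = 521 > 400 = 20² → acute
1 of the 5 is right.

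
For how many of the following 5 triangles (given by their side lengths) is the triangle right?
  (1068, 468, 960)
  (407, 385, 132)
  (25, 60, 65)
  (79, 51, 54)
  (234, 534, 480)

4

(1068,468,960): 468²+960² = 1140624 = 1068² → right
(407,385,132): 132²+385² = 165649 = 407² → right
(25,60,65): 25²+60² = 4225 = 65² → right
(79,51,54): 51²+54² = 5517 < 6241 = 79² → obtuse
(234,534,480): 234²+480² = 285156 = 534² → right
4 of the 5 are right.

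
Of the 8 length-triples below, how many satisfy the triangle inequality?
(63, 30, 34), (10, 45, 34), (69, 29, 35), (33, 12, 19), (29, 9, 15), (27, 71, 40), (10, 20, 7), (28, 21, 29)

2

(30,34,63): 30+34 > 63 → valid
(10,34,45): 10+34 ≤ 45 → not valid
(29,35,69): 29+35 ≤ 69 → not valid
(12,19,33): 12+19 ≤ 33 → not valid
(9,15,29): 9+15 ≤ 29 → not valid
(27,40,71): 27+40 ≤ 71 → not valid
(7,10,20): 7+10 ≤ 20 → not valid
(21,28,29): 21+28 > 29 → valid
2 of the 8 triples form a triangle.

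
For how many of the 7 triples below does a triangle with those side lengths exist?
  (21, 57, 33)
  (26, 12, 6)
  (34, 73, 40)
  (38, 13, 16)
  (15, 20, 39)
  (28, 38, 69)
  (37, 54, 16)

1

(21,33,57): 21+33 ≤ 57 → not valid
(6,12,26): 6+12 ≤ 26 → not valid
(34,40,73): 34+40 > 73 → valid
(13,16,38): 13+16 ≤ 38 → not valid
(15,20,39): 15+20 ≤ 39 → not valid
(28,38,69): 28+38 ≤ 69 → not valid
(16,37,54): 16+37 ≤ 54 → not valid
1 of the 7 triples forms a triangle.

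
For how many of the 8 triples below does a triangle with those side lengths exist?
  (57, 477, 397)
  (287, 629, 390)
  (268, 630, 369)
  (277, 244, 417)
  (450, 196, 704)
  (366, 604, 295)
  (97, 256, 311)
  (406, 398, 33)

(57,397,477): 57+397 ≤ 477 → not valid
(287,390,629): 287+390 > 629 → valid
(268,369,630): 268+369 > 630 → valid
(244,277,417): 244+277 > 417 → valid
(196,450,704): 196+450 ≤ 704 → not valid
(295,366,604): 295+366 > 604 → valid
(97,256,311): 97+256 > 311 → valid
(33,398,406): 33+398 > 406 → valid
6 of the 8 triples form a triangle.

6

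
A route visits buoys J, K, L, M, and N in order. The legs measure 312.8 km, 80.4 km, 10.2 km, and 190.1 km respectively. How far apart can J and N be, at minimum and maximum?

32.1 ≤ JN ≤ 593.5 km

The maximum is all hops collinear in one direction: 312.8 + 80.4 + 10.2 + 190.1 = 593.5.
The longest hop is 312.8; the others sum to 280.7. Folding the others back against it leaves at least 312.8 − 280.7 = 32.1.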